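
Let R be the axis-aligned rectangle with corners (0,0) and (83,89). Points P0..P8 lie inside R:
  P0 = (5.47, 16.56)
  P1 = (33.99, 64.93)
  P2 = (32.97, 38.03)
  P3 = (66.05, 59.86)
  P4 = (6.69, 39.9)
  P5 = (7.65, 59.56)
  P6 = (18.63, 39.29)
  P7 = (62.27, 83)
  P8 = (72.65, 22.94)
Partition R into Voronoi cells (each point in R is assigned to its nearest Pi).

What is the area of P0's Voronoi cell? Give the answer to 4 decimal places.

1. box [0,83]×[0,89]: [(0, 0) (83, 0) (83, 89) (0, 89)]
2. ⊥bis P0·P1 via (19.73,40.745): [(0, 52.3782) (0, 0) (83, 0) (83, 3.4396)]  |A|=2316.4417
3. ⊥bis P0·P2 via (19.22,27.295): [(0, 51.9131) (0, 0) (40.53, 0)]  |A|=1052.0171
4. ⊥bis P0·P3 via (35.76,38.21): [(0, 51.9131) (0, 0) (40.53, 0)]  |A|=1052.0171
5. ⊥bis P0·P4 via (6.08,28.23): [(19.018, 27.5537) (0, 28.5478) (0, 0) (40.53, 0)]  |A|=829.8367
6. ⊥bis P0·P5 via (6.56,38.06): [(19.018, 27.5537) (0, 28.5478) (0, 0) (40.53, 0)]  |A|=829.8367
7. ⊥bis P0·P6 via (12.05,27.925): [(24.2368, 20.8692) (12.0634, 27.9172) (0, 28.5478) (0, 0) (40.53, 0)]  |A|=807.5412
8. ⊥bis P0·P7 via (33.87,49.78): [(24.2368, 20.8692) (12.0634, 27.9172) (0, 28.5478) (0, 0) (40.53, 0)]  |A|=807.5412
9. ⊥bis P0·P8 via (39.06,19.75): [(24.2368, 20.8692) (12.0634, 27.9172) (0, 28.5478) (0, 0) (40.53, 0)]  |A|=807.5412
10. canonical 5-gon: [(24.2368, 20.8692) (12.0634, 27.9172) (0, 28.5478) (0, 0) (40.53, 0)]
11. shoelace: 807.5412

Area of P0's cell: 807.5412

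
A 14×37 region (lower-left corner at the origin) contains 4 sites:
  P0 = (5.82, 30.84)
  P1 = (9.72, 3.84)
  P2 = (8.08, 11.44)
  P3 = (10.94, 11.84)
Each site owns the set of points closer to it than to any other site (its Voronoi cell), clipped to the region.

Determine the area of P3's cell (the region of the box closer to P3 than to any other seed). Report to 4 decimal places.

Area of P3's cell: 71.4544

1. box [0,14]×[0,37]: [(0, 0) (14, 0) (14, 37) (0, 37)]
2. ⊥bis P3·P0 via (8.38,21.34): [(0, 19.0818) (0, 0) (14, 0) (14, 22.8544)]  |A|=293.5538
3. ⊥bis P3·P1 via (10.33,7.84): [(0, 19.0818) (0, 9.4153) (14, 7.2803) (14, 22.8544)]  |A|=176.6842
4. ⊥bis P3·P2 via (9.51,11.64): [(8.1616, 21.2811) (10.0352, 7.885) (14, 7.2803) (14, 22.8544)]  |A|=71.4544
5. canonical 4-gon: [(8.1616, 21.2811) (10.0352, 7.885) (14, 7.2803) (14, 22.8544)]
6. shoelace: 71.4544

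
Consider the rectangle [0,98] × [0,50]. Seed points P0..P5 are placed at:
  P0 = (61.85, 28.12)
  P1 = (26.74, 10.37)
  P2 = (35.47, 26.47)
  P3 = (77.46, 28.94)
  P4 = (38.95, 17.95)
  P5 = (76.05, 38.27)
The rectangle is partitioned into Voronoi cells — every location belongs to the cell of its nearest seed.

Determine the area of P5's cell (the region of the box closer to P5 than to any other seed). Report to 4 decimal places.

Area of P5's cell: 547.5127

1. box [0,98]×[0,50]: [(0, 0) (98, 0) (98, 50) (0, 50)]
2. ⊥bis P5·P0 via (68.95,33.195): [(92.6774, 0) (98, 0) (98, 50) (56.938, 50)]  |A|=1159.6153
3. ⊥bis P5·P1 via (51.395,24.32): [(92.6774, 0) (98, 0) (98, 50) (56.938, 50)]  |A|=1159.6153
4. ⊥bis P5·P2 via (55.76,32.37): [(92.6774, 0) (98, 0) (98, 50) (56.938, 50)]  |A|=1159.6153
5. ⊥bis P5·P3 via (76.755,33.605): [(69.4464, 32.5005) (98, 36.8157) (98, 50) (56.938, 50)]  |A|=547.5127
6. ⊥bis P5·P4 via (57.5,28.11): [(69.4464, 32.5005) (98, 36.8157) (98, 50) (56.938, 50)]  |A|=547.5127
7. canonical 4-gon: [(69.4464, 32.5005) (98, 36.8157) (98, 50) (56.938, 50)]
8. shoelace: 547.5127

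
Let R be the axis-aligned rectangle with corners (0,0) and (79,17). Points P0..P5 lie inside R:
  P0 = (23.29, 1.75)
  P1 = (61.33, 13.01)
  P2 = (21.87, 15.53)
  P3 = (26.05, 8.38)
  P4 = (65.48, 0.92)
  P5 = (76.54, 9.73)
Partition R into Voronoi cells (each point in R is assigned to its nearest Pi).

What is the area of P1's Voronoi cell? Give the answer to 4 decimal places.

Area of P1's cell: 313.1696

1. box [0,79]×[0,17]: [(0, 0) (79, 0) (79, 17) (0, 17)]
2. ⊥bis P1·P0 via (42.31,7.38): [(44.4945, 0) (79, 0) (79, 17) (39.4624, 17)]  |A|=629.3659
3. ⊥bis P1·P2 via (41.6,14.27): [(41.3641, 10.5757) (44.4945, 0) (79, 0) (79, 17) (41.7743, 17)]  |A|=621.9397
4. ⊥bis P1·P3 via (43.69,10.695): [(45.0936, 0) (79, 0) (79, 17) (42.8626, 17)]  |A|=595.3729
5. ⊥bis P1·P4 via (63.405,6.965): [(45.0082, 0.6501) (79, 12.3181) (79, 17) (42.8626, 17)]  |A|=374.9935
6. ⊥bis P1·P5 via (68.935,11.37): [(45.0082, 0.6501) (68.3512, 8.6628) (70.1491, 17) (42.8626, 17)]  |A|=313.1696
7. canonical 4-gon: [(45.0082, 0.6501) (68.3512, 8.6628) (70.1491, 17) (42.8626, 17)]
8. shoelace: 313.1696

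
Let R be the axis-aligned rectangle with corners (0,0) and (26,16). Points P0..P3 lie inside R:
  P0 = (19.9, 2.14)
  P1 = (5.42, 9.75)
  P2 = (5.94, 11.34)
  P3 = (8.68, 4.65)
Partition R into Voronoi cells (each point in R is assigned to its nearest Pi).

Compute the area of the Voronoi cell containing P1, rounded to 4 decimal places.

Area of P1's cell: 48.7789

1. box [0,26]×[0,16]: [(0, 0) (26, 0) (26, 16) (0, 16)]
2. ⊥bis P1·P0 via (12.66,5.945): [(0, 0) (9.5356, 0) (17.9444, 16) (0, 16)]  |A|=219.8402
3. ⊥bis P1·P2 via (5.68,10.545): [(0, 12.4026) (0, 0) (9.5356, 0) (13.6992, 7.9224)]  |A|=122.7252
4. ⊥bis P1·P3 via (7.05,7.2): [(10.0481, 9.1164) (0, 12.4026) (0, 2.6935)]  |A|=48.7789
5. canonical 3-gon: [(10.0481, 9.1164) (0, 12.4026) (0, 2.6935)]
6. shoelace: 48.7789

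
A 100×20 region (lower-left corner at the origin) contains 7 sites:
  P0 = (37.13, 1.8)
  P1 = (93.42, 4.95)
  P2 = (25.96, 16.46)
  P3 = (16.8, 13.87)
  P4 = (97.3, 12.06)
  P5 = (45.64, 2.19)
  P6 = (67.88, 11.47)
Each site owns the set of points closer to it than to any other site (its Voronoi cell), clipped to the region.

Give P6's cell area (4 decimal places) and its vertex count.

1. box [0,100]×[0,20]: [(0, 0) (100, 0) (100, 20) (0, 20)]
2. ⊥bis P6·P0 via (52.505,6.635): [(54.5915, 0) (100, 0) (100, 20) (48.3021, 20)]  |A|=971.0639
3. ⊥bis P6·P1 via (80.65,8.21): [(54.5915, 0) (78.5541, 0) (83.6598, 20) (48.3021, 20)]  |A|=593.2032
4. ⊥bis P6·P2 via (46.92,13.965): [(54.5915, 0) (78.5541, 0) (83.6598, 20) (48.3021, 20)]  |A|=593.2032
5. ⊥bis P6·P3 via (42.34,12.67): [(54.5915, 0) (78.5541, 0) (83.6598, 20) (48.3021, 20)]  |A|=593.2032
6. ⊥bis P6·P4 via (82.59,11.765): [(54.5915, 0) (78.5541, 0) (82.5148, 15.5148) (82.4249, 20) (48.3021, 20)]  |A|=590.4336
7. ⊥bis P6·P5 via (56.76,6.83): [(59.6099, 0) (78.5541, 0) (82.5148, 15.5148) (82.4249, 20) (51.2646, 20)]  |A|=510.6243
8. canonical 5-gon: [(59.6099, 0) (78.5541, 0) (82.5148, 15.5148) (82.4249, 20) (51.2646, 20)]
9. shoelace: 510.6243

Area of P6's cell: 510.6243 (5 vertices)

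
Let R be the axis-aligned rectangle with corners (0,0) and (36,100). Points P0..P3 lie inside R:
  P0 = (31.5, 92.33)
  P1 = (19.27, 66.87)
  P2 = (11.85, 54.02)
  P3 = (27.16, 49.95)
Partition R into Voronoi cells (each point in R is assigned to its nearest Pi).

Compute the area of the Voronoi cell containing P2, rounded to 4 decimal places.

1. box [0,36]×[0,100]: [(0, 0) (36, 0) (36, 100) (0, 100)]
2. ⊥bis P2·P0 via (21.675,73.175): [(0, 84.2926) (0, 0) (36, 0) (36, 65.8274)]  |A|=2702.1594
3. ⊥bis P2·P1 via (15.56,60.445): [(0, 69.4298) (0, 0) (36, 0) (36, 48.6423)]  |A|=2125.2984
4. ⊥bis P2·P3 via (19.505,51.985): [(20.9297, 57.3443) (0, 69.4298) (0, 0) (5.6853, 0)]  |A|=889.5849
5. canonical 4-gon: [(20.9297, 57.3443) (0, 69.4298) (0, 0) (5.6853, 0)]
6. shoelace: 889.5849

Area of P2's cell: 889.5849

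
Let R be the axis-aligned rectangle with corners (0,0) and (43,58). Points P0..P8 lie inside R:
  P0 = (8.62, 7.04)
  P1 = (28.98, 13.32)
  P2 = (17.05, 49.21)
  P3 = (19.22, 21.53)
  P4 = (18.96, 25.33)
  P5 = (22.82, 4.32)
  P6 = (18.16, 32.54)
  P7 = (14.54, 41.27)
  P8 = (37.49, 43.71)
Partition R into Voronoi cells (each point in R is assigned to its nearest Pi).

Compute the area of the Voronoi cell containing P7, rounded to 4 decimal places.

Area of P7's cell: 275.9301

1. box [0,43]×[0,58]: [(0, 0) (43, 0) (43, 58) (0, 58)]
2. ⊥bis P7·P0 via (11.58,24.155): [(0, 26.1577) (43, 18.721) (43, 58) (0, 58)]  |A|=1529.1076
3. ⊥bis P7·P1 via (21.76,27.295): [(0, 26.1577) (14.6534, 23.6235) (43, 38.2684) (43, 58) (0, 58)]  |A|=1252.0566
4. ⊥bis P7·P2 via (15.795,45.24): [(0, 50.2331) (0, 26.1577) (14.6534, 23.6235) (41.0445, 37.2581)]  |A|=627.4195
5. ⊥bis P7·P3 via (16.88,31.4): [(0, 50.2331) (0, 27.3981) (40.5826, 37.0195) (41.0445, 37.2581)]  |A|=471.2475
6. ⊥bis P7·P4 via (16.75,33.3): [(36.3622, 38.7383) (0, 50.2331) (0, 28.6554)]  |A|=392.3072
7. ⊥bis P7·P5 via (18.68,22.795): [(36.3622, 38.7383) (0, 50.2331) (0, 28.6554)]  |A|=392.3072
8. ⊥bis P7·P6 via (16.35,36.905): [(27.5155, 41.5349) (0, 50.2331) (0, 30.1253)]  |A|=276.6388
9. ⊥bis P7·P8 via (26.015,42.49): [(26.1756, 40.9793) (26.0679, 41.9925) (0, 50.2331) (0, 30.1253)]  |A|=275.9301
10. canonical 4-gon: [(26.1756, 40.9793) (26.0679, 41.9925) (0, 50.2331) (0, 30.1253)]
11. shoelace: 275.9301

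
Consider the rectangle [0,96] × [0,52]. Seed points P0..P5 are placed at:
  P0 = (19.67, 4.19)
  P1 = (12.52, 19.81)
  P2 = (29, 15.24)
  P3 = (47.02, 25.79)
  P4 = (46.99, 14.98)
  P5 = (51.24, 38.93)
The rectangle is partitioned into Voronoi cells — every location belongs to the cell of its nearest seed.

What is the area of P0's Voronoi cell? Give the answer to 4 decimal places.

Area of P0's cell: 290.0738

1. box [0,96]×[0,52]: [(0, 0) (96, 0) (96, 52) (0, 52)]
2. ⊥bis P0·P1 via (16.095,12): [(0, 4.6326) (0, 0) (96, 0) (96, 48.5762)]  |A|=2554.0225
3. ⊥bis P0·P2 via (24.335,9.715): [(19.6834, 13.6426) (0, 4.6326) (0, 0) (35.841, 0)]  |A|=290.0738
4. ⊥bis P0·P3 via (33.345,14.99): [(19.6834, 13.6426) (0, 4.6326) (0, 0) (35.841, 0)]  |A|=290.0738
5. ⊥bis P0·P4 via (33.33,9.585): [(19.6834, 13.6426) (0, 4.6326) (0, 0) (35.841, 0)]  |A|=290.0738
6. ⊥bis P0·P5 via (35.455,21.56): [(19.6834, 13.6426) (0, 4.6326) (0, 0) (35.841, 0)]  |A|=290.0738
7. canonical 4-gon: [(19.6834, 13.6426) (0, 4.6326) (0, 0) (35.841, 0)]
8. shoelace: 290.0738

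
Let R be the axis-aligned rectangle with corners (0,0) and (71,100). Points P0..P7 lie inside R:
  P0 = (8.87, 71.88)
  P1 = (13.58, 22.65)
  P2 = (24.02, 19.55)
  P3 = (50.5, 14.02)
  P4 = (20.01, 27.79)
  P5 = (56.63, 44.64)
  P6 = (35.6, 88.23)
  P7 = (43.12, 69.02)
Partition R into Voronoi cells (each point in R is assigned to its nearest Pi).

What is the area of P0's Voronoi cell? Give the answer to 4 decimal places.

Area of P0's cell: 1092.3850

1. box [0,71]×[0,100]: [(0, 0) (71, 0) (71, 100) (0, 100)]
2. ⊥bis P0·P1 via (11.225,47.265): [(0, 46.1911) (71, 52.9839) (71, 100) (0, 100)]  |A|=3579.2896
3. ⊥bis P0·P2 via (16.445,45.715): [(0, 46.1911) (27.018, 48.776) (71, 61.5092) (71, 100) (0, 100)]  |A|=3391.8099
4. ⊥bis P0·P3 via (29.685,42.95): [(0, 46.1911) (27.018, 48.776) (45.0299, 53.9906) (71, 72.6759) (71, 100) (0, 100)]  |A|=3246.8085
5. ⊥bis P0·P4 via (14.44,49.835): [(0, 46.1911) (0.029, 46.1938) (52.6845, 59.4981) (71, 72.6759) (71, 100) (0, 100)]  |A|=3105.6144
6. ⊥bis P0·P5 via (32.75,58.26): [(0, 46.1911) (0.029, 46.1938) (30.2186, 53.8217) (56.5565, 100) (0, 100)]  |A|=2118.9253
7. ⊥bis P0·P6 via (22.235,80.055): [(0, 46.1911) (0.029, 46.1938) (30.2186, 53.8217) (34.109, 60.6427) (10.0352, 100) (0, 100)]  |A|=1203.4489
8. ⊥bis P0·P7 via (25.995,70.45): [(0, 46.1911) (0.029, 46.1938) (24.4855, 52.3732) (26.2491, 73.4926) (10.0352, 100) (0, 100)]  |A|=1092.385
9. canonical 6-gon: [(0, 46.1911) (0.029, 46.1938) (24.4855, 52.3732) (26.2491, 73.4926) (10.0352, 100) (0, 100)]
10. shoelace: 1092.385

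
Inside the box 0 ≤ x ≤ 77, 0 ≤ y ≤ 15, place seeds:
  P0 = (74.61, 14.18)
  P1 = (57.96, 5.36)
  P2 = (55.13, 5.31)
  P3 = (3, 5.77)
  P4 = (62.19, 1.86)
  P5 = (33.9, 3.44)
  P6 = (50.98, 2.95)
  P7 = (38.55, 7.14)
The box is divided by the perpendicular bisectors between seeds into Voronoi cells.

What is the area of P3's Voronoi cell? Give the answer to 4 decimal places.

1. box [0,77]×[0,15]: [(0, 0) (77, 0) (77, 15) (0, 15)]
2. ⊥bis P3·P0 via (38.805,9.975): [(0, 0) (39.9765, 0) (38.2149, 15) (0, 15)]  |A|=586.435
3. ⊥bis P3·P1 via (30.48,5.565): [(0, 0) (30.4385, 0) (30.5504, 15) (0, 15)]  |A|=457.4165
4. ⊥bis P3·P2 via (29.065,5.54): [(0, 0) (29.0161, 0) (29.1485, 15) (0, 15)]  |A|=436.2344
5. ⊥bis P3·P4 via (32.595,3.815): [(0, 0) (29.0161, 0) (29.1485, 15) (0, 15)]  |A|=436.2344
6. ⊥bis P3·P5 via (18.45,4.605): [(0, 0) (18.1028, 0) (19.2338, 15) (0, 15)]  |A|=280.0244
7. ⊥bis P3·P6 via (26.99,4.36): [(0, 0) (18.1028, 0) (19.2338, 15) (0, 15)]  |A|=280.0244
8. ⊥bis P3·P7 via (20.775,6.455): [(0, 0) (18.1028, 0) (19.2338, 15) (0, 15)]  |A|=280.0244
9. canonical 4-gon: [(0, 0) (18.1028, 0) (19.2338, 15) (0, 15)]
10. shoelace: 280.0244

Area of P3's cell: 280.0244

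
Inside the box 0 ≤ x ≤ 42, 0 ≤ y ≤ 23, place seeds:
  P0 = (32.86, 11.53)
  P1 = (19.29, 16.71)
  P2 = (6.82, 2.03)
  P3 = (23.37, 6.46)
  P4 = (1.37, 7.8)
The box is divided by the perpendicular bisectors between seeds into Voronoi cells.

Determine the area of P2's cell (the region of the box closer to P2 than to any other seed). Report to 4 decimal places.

1. box [0,42]×[0,23]: [(0, 0) (42, 0) (42, 23) (0, 23)]
2. ⊥bis P2·P0 via (19.84,6.78): [(0, 0) (22.3135, 0) (13.9226, 23) (0, 23)]  |A|=416.7148
3. ⊥bis P2·P1 via (13.055,9.37): [(0, 20.4596) (0, 0) (22.3135, 0) (21.5177, 2.1813)]  |A|=244.4586
4. ⊥bis P2·P3 via (15.095,4.245): [(13.9198, 8.6354) (0, 20.4596) (0, 0) (16.2313, 0)]  |A|=212.4788
5. ⊥bis P2·P4 via (4.095,4.915): [(13.9198, 8.6354) (10.8208, 11.2678) (0, 1.0471) (0, 0) (16.2313, 0)]  |A|=107.4489
6. canonical 5-gon: [(13.9198, 8.6354) (10.8208, 11.2678) (0, 1.0471) (0, 0) (16.2313, 0)]
7. shoelace: 107.4489

Area of P2's cell: 107.4489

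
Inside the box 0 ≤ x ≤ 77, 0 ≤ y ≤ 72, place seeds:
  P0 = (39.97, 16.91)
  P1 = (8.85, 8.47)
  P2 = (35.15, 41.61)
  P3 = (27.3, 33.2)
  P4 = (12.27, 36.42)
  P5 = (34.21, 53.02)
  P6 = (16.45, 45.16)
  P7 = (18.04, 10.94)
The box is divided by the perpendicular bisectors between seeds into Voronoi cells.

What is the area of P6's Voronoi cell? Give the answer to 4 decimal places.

Area of P6's cell: 641.5449

1. box [0,77]×[0,72]: [(0, 0) (77, 0) (77, 72) (0, 72)]
2. ⊥bis P6·P0 via (28.21,31.035): [(0, 7.5483) (77, 71.6559) (77, 72) (0, 72)]  |A|=2494.6377
3. ⊥bis P6·P1 via (12.65,26.815): [(0, 29.4353) (21.0511, 25.0748) (77, 71.6559) (77, 72) (0, 72)]  |A|=2264.2642
4. ⊥bis P6·P2 via (25.8,43.385): [(0, 29.4353) (21.0511, 25.0748) (22.5629, 26.3334) (31.2323, 72) (0, 72)]  |A|=1209.8712
5. ⊥bis P6·P3 via (21.875,39.18): [(0, 29.4353) (9.0638, 27.5578) (25.6522, 42.6067) (31.2323, 72) (0, 72)]  |A|=1088.722
6. ⊥bis P6·P4 via (14.36,40.79): [(0, 47.6578) (20.4429, 37.8808) (25.6522, 42.6067) (31.2323, 72) (0, 72)]  |A|=844.997
7. ⊥bis P6·P5 via (25.33,49.09): [(0, 47.6578) (20.4429, 37.8808) (25.6522, 42.6067) (26.4168, 46.6342) (15.1908, 72) (0, 72)]  |A|=641.5449
8. ⊥bis P6·P7 via (17.245,28.05): [(0, 47.6578) (20.4429, 37.8808) (25.6522, 42.6067) (26.4168, 46.6342) (15.1908, 72) (0, 72)]  |A|=641.5449
9. canonical 6-gon: [(0, 47.6578) (20.4429, 37.8808) (25.6522, 42.6067) (26.4168, 46.6342) (15.1908, 72) (0, 72)]
10. shoelace: 641.5449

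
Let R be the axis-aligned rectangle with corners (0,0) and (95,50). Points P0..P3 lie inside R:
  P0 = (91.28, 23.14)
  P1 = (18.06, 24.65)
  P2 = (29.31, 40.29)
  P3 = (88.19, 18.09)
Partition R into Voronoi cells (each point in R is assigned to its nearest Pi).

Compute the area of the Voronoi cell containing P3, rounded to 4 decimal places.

1. box [0,95]×[0,50]: [(0, 0) (95, 0) (95, 50) (0, 50)]
2. ⊥bis P3·P0 via (89.735,20.615): [(0, 0) (95, 0) (95, 17.3934) (41.711, 50) (0, 50)]  |A|=3881.2142
3. ⊥bis P3·P1 via (53.125,21.37): [(51.126, 0) (95, 0) (95, 17.3934) (55.0402, 41.8441)]  |A|=1265.4533
4. ⊥bis P3·P2 via (58.75,29.19): [(52.2419, 11.9288) (51.126, 0) (95, 0) (95, 17.3934) (61.9313, 37.6276)]  |A|=1156.4785
5. canonical 5-gon: [(52.2419, 11.9288) (51.126, 0) (95, 0) (95, 17.3934) (61.9313, 37.6276)]
6. shoelace: 1156.4785

Area of P3's cell: 1156.4785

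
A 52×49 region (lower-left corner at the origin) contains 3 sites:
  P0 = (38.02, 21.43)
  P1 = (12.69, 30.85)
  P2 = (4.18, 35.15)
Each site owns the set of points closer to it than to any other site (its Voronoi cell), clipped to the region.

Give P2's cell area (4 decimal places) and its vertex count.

Area of P2's cell: 270.0415 (3 vertices)

1. box [0,52]×[0,49]: [(0, 0) (52, 0) (52, 49) (0, 49)]
2. ⊥bis P2·P0 via (21.1,28.29): [(0, 0) (9.6302, 0) (29.4966, 49) (0, 49)]  |A|=958.6062
3. ⊥bis P2·P1 via (8.435,33): [(0, 16.3065) (16.5196, 49) (0, 49)]  |A|=270.0415
4. canonical 3-gon: [(0, 16.3065) (16.5196, 49) (0, 49)]
5. shoelace: 270.0415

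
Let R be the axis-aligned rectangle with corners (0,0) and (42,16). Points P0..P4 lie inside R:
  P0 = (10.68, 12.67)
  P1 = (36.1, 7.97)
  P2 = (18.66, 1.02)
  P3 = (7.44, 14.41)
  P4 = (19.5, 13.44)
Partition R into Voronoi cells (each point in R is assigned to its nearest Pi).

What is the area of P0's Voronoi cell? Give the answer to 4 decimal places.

Area of P0's cell: 108.0126

1. box [0,42]×[0,16]: [(0, 0) (42, 0) (42, 16) (0, 16)]
2. ⊥bis P0·P1 via (23.39,10.32): [(0, 0) (21.4819, 0) (24.4402, 16) (0, 16)]  |A|=367.3767
3. ⊥bis P0·P2 via (14.67,6.845): [(0, 0) (4.677, 0) (23.9188, 13.1803) (24.4402, 16) (0, 16)]  |A|=256.6302
4. ⊥bis P0·P3 via (9.06,13.54): [(1.7885, 0) (4.677, 0) (23.9188, 13.1803) (24.4402, 16) (10.3811, 16)]  |A|=159.2732
5. ⊥bis P0·P4 via (15.09,13.055): [(1.7885, 0) (4.677, 0) (15.5779, 7.4669) (14.8329, 16) (10.3811, 16)]  |A|=108.0126
6. canonical 5-gon: [(1.7885, 0) (4.677, 0) (15.5779, 7.4669) (14.8329, 16) (10.3811, 16)]
7. shoelace: 108.0126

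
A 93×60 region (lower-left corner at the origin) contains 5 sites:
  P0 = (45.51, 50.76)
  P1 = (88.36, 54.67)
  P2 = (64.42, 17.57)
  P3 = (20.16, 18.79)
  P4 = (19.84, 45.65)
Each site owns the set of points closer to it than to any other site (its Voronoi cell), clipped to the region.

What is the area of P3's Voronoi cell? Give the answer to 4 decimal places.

Area of P3's cell: 1342.8737

1. box [0,93]×[0,60]: [(0, 0) (93, 0) (93, 60) (0, 60)]
2. ⊥bis P3·P0 via (32.835,34.775): [(0, 0) (76.6913, 0) (1.0226, 60) (0, 60)]  |A|=2331.4178
3. ⊥bis P3·P1 via (54.26,36.73): [(0, 0) (73.5836, 0) (71.3594, 4.2278) (1.0226, 60) (0, 60)]  |A|=2324.8485
4. ⊥bis P3·P2 via (42.29,18.18): [(0, 0) (41.7889, 0) (42.5354, 27.0832) (1.0226, 60) (0, 60)]  |A|=1858.7826
5. ⊥bis P3·P4 via (20,32.22): [(0, 31.9817) (0, 0) (41.7889, 0) (42.5354, 27.0832) (35.8195, 32.4085)]  |A|=1342.8737
6. canonical 5-gon: [(0, 31.9817) (0, 0) (41.7889, 0) (42.5354, 27.0832) (35.8195, 32.4085)]
7. shoelace: 1342.8737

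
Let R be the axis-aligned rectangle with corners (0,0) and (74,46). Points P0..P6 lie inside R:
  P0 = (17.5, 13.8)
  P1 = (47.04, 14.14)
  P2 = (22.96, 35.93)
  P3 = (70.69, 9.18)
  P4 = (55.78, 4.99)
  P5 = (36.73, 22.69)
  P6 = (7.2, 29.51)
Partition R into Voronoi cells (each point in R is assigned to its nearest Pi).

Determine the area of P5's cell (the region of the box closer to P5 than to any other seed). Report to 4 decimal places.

1. box [0,74]×[0,46]: [(0, 0) (74, 0) (74, 46) (0, 46)]
2. ⊥bis P5·P0 via (27.115,18.245): [(35.5496, 0) (74, 0) (74, 46) (14.2839, 46)]  |A|=2257.8285
3. ⊥bis P5·P1 via (41.885,18.415): [(32.3512, 6.9186) (64.761, 46) (14.2839, 46)]  |A|=986.3572
4. ⊥bis P5·P2 via (29.845,29.31): [(24.547, 23.7999) (32.3512, 6.9186) (64.761, 46) (45.8926, 46)]  |A|=635.4989
5. ⊥bis P5·P3 via (53.71,15.935): [(24.547, 23.7999) (32.3512, 6.9186) (64.761, 46) (45.8926, 46)]  |A|=635.4989
6. ⊥bis P5·P4 via (46.255,13.84): [(24.547, 23.7999) (32.3512, 6.9186) (64.761, 46) (45.8926, 46)]  |A|=635.4989
7. ⊥bis P5·P6 via (21.965,26.1): [(24.547, 23.7999) (32.3512, 6.9186) (64.761, 46) (45.8926, 46)]  |A|=635.4989
8. canonical 4-gon: [(24.547, 23.7999) (32.3512, 6.9186) (64.761, 46) (45.8926, 46)]
9. shoelace: 635.4989

Area of P5's cell: 635.4989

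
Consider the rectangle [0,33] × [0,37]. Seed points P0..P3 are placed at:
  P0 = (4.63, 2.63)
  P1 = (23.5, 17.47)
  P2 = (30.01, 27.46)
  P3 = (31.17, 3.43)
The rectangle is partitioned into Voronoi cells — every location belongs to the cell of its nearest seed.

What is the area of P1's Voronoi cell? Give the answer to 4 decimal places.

1. box [0,33]×[0,37]: [(0, 0) (33, 0) (33, 37) (0, 37)]
2. ⊥bis P1·P0 via (14.065,10.05): [(0, 27.9345) (21.9687, 0) (33, 0) (33, 37) (0, 37)]  |A|=914.1579
3. ⊥bis P1·P2 via (26.755,22.465): [(0, 27.9345) (21.9687, 0) (33, 0) (33, 18.3954) (4.4501, 37) (0, 37)]  |A|=648.579
4. ⊥bis P1·P3 via (27.335,10.45): [(0, 27.9345) (17.8328, 5.259) (33, 13.5448) (33, 18.3954) (4.4501, 37) (0, 37)]  |A|=516.8541
5. canonical 6-gon: [(0, 27.9345) (17.8328, 5.259) (33, 13.5448) (33, 18.3954) (4.4501, 37) (0, 37)]
6. shoelace: 516.8541

Area of P1's cell: 516.8541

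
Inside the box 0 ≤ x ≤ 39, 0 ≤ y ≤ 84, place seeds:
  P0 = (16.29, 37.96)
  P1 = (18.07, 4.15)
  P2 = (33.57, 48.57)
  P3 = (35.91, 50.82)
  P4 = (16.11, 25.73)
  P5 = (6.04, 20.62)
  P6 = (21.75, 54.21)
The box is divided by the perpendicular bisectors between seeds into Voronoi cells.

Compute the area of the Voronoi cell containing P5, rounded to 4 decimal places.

1. box [0,39]×[0,84]: [(0, 0) (39, 0) (39, 84) (0, 84)]
2. ⊥bis P5·P0 via (11.165,29.29): [(0, 35.8898) (0, 0) (39, 0) (39, 12.8362)]  |A|=950.158
3. ⊥bis P5·P1 via (12.055,12.385): [(24.4488, 21.4377) (0, 35.8898) (0, 3.5798)]  |A|=394.9712
4. ⊥bis P5·P2 via (19.805,34.595): [(24.4488, 21.4377) (0, 35.8898) (0, 3.5798)]  |A|=394.9712
5. ⊥bis P5·P3 via (20.975,35.72): [(24.4488, 21.4377) (0, 35.8898) (0, 3.5798)]  |A|=394.9712
6. ⊥bis P5·P4 via (11.075,23.175): [(15.3347, 14.7806) (6.6038, 31.9862) (0, 35.8898) (0, 3.5798)]  |A|=287.5028
7. ⊥bis P5·P6 via (13.895,37.415): [(15.3347, 14.7806) (6.6038, 31.9862) (0, 35.8898) (0, 3.5798)]  |A|=287.5028
8. canonical 4-gon: [(15.3347, 14.7806) (6.6038, 31.9862) (0, 35.8898) (0, 3.5798)]
9. shoelace: 287.5028

Area of P5's cell: 287.5028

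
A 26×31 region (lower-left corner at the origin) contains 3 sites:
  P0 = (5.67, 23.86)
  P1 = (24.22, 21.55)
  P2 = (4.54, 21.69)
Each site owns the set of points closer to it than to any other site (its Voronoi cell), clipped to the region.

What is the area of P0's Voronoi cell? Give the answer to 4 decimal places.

Area of P0's cell: 144.1381

1. box [0,26]×[0,31]: [(0, 0) (26, 0) (26, 31) (0, 31)]
2. ⊥bis P0·P1 via (14.945,22.705): [(0, 0) (12.1176, 0) (15.978, 31) (0, 31)]  |A|=435.481
3. ⊥bis P0·P2 via (5.105,22.775): [(0, 25.4334) (14.354, 17.9587) (15.978, 31) (0, 31)]  |A|=144.1381
4. canonical 4-gon: [(0, 25.4334) (14.354, 17.9587) (15.978, 31) (0, 31)]
5. shoelace: 144.1381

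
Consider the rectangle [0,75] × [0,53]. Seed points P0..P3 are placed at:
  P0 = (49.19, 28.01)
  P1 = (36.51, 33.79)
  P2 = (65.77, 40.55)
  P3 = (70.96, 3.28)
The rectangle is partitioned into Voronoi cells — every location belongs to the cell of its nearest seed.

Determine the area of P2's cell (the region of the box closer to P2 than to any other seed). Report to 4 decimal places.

1. box [0,75]×[0,53]: [(0, 0) (75, 0) (75, 53) (0, 53)]
2. ⊥bis P2·P0 via (57.48,34.28): [(75, 11.1156) (75, 53) (43.3214, 53)]  |A|=663.4186
3. ⊥bis P2·P1 via (51.14,37.17): [(49.3129, 45.0782) (75, 11.1156) (75, 53) (47.4828, 53)]  |A|=646.9361
4. ⊥bis P2·P3 via (68.365,21.915): [(49.3129, 45.0782) (66.9781, 21.7219) (75, 22.839) (75, 53) (47.4828, 53)]  |A|=599.9145
5. canonical 5-gon: [(49.3129, 45.0782) (66.9781, 21.7219) (75, 22.839) (75, 53) (47.4828, 53)]
6. shoelace: 599.9145

Area of P2's cell: 599.9145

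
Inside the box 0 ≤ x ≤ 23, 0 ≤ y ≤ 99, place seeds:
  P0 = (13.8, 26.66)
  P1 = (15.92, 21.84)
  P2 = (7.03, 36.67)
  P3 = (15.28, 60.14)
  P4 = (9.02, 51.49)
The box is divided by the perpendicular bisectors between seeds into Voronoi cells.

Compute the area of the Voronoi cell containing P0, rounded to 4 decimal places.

Area of P0's cell: 221.4130

1. box [0,23]×[0,99]: [(0, 0) (23, 0) (23, 99) (0, 99)]
2. ⊥bis P0·P1 via (14.86,24.25): [(0, 17.7141) (23, 27.8302) (23, 99) (0, 99)]  |A|=1753.2404
3. ⊥bis P0·P2 via (10.415,31.665): [(0, 24.6211) (0, 17.7141) (23, 27.8302) (23, 40.1765)]  |A|=221.413
4. ⊥bis P0·P3 via (14.54,43.4): [(0, 24.6211) (0, 17.7141) (23, 27.8302) (23, 40.1765)]  |A|=221.413
5. ⊥bis P0·P4 via (11.41,39.075): [(0, 24.6211) (0, 17.7141) (23, 27.8302) (23, 40.1765)]  |A|=221.413
6. canonical 4-gon: [(0, 24.6211) (0, 17.7141) (23, 27.8302) (23, 40.1765)]
7. shoelace: 221.413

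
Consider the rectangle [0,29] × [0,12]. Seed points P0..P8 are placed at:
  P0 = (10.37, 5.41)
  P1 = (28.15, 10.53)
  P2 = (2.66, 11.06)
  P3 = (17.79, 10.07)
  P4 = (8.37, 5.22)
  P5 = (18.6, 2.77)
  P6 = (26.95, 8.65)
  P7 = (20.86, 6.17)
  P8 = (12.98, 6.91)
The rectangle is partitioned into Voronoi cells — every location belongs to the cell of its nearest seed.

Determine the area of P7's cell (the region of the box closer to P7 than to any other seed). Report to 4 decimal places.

1. box [0,29]×[0,12]: [(0, 0) (29, 0) (29, 12) (0, 12)]
2. ⊥bis P7·P0 via (15.615,5.79): [(16.0345, 0) (29, 0) (29, 12) (15.1651, 12)]  |A|=160.8026
3. ⊥bis P7·P1 via (24.505,8.35): [(16.0345, 0) (29, 0) (29, 0.8343) (22.322, 12) (15.1651, 12)]  |A|=123.5203
4. ⊥bis P7·P2 via (11.76,8.615): [(16.0345, 0) (29, 0) (29, 0.8343) (22.322, 12) (15.1651, 12)]  |A|=123.5203
5. ⊥bis P7·P3 via (19.325,8.12): [(15.6555, 5.2314) (16.0345, 0) (29, 0) (29, 0.8343) (22.9404, 10.966)]  |A|=93.7596
6. ⊥bis P7·P4 via (14.615,5.695): [(15.6555, 5.2314) (16.0345, 0) (29, 0) (29, 0.8343) (22.9404, 10.966)]  |A|=93.7596
7. ⊥bis P7·P5 via (19.73,4.47): [(16.9964, 6.287) (26.4548, 0) (29, 0) (29, 0.8343) (22.9404, 10.966)]  |A|=57.2957
8. ⊥bis P7·P6 via (23.905,7.41): [(22.5743, 10.6778) (16.9964, 6.287) (26.4548, 0) (26.9225, 0)]  |A|=40.7959
9. ⊥bis P7·P8 via (16.92,6.54): [(22.5743, 10.6778) (16.9964, 6.287) (26.4548, 0) (26.9225, 0)]  |A|=40.7959
10. canonical 4-gon: [(22.5743, 10.6778) (16.9964, 6.287) (26.4548, 0) (26.9225, 0)]
11. shoelace: 40.7959

Area of P7's cell: 40.7959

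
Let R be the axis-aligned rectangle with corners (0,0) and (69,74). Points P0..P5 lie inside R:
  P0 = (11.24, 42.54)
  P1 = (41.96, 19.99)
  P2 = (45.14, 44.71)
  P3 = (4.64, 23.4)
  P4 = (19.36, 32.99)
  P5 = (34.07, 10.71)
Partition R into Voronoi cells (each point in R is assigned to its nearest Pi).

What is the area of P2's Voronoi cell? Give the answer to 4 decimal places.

Area of P2's cell: 1711.4033

1. box [0,69]×[0,74]: [(0, 0) (69, 0) (69, 74) (0, 74)]
2. ⊥bis P2·P0 via (28.19,43.625): [(30.9825, 0) (69, 0) (69, 74) (26.2456, 74)]  |A|=2988.5582
3. ⊥bis P2·P1 via (43.55,32.35): [(28.7902, 34.2487) (69, 29.0761) (69, 74) (26.2456, 74)]  |A|=1752.9612
4. ⊥bis P2·P3 via (24.89,34.055): [(28.7902, 34.2487) (69, 29.0761) (69, 74) (26.2456, 74)]  |A|=1752.9612
5. ⊥bis P2·P4 via (32.25,38.85): [(27.8804, 48.4616) (34.6867, 33.4902) (69, 29.0761) (69, 74) (26.2456, 74)]  |A|=1711.4033
6. ⊥bis P2·P5 via (39.605,27.71): [(27.8804, 48.4616) (34.6867, 33.4902) (69, 29.0761) (69, 74) (26.2456, 74)]  |A|=1711.4033
7. canonical 5-gon: [(27.8804, 48.4616) (34.6867, 33.4902) (69, 29.0761) (69, 74) (26.2456, 74)]
8. shoelace: 1711.4033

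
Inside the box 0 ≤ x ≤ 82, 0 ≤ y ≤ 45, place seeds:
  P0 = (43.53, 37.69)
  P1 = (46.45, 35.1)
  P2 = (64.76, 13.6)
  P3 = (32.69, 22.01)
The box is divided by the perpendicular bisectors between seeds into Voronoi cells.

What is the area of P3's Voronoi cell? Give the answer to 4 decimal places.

1. box [0,82]×[0,45]: [(0, 0) (82, 0) (82, 45) (0, 45)]
2. ⊥bis P3·P0 via (38.11,29.85): [(0, 0) (81.2879, 0) (16.1956, 45) (0, 45)]  |A|=2193.378
3. ⊥bis P3·P1 via (39.57,28.555): [(0, 0) (66.7346, 0) (38.7762, 29.3895) (16.1956, 45) (0, 45)]  |A|=1979.5219
4. ⊥bis P3·P2 via (48.725,17.805): [(0, 0) (44.0558, 0) (48.9566, 18.688) (38.7762, 29.3895) (16.1956, 45) (0, 45)]  |A|=1767.6115
5. canonical 6-gon: [(0, 0) (44.0558, 0) (48.9566, 18.688) (38.7762, 29.3895) (16.1956, 45) (0, 45)]
6. shoelace: 1767.6115

Area of P3's cell: 1767.6115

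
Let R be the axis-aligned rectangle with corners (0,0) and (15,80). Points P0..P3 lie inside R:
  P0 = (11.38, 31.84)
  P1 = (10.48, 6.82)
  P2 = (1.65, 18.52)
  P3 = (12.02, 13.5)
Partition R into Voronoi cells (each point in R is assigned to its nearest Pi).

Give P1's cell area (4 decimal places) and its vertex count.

1. box [0,15]×[0,80]: [(0, 0) (15, 0) (15, 80) (0, 80)]
2. ⊥bis P1·P0 via (10.93,19.33): [(0, 19.7232) (0, 0) (15, 0) (15, 19.1836)]  |A|=291.8007
3. ⊥bis P1·P2 via (6.065,12.67): [(14.7095, 19.194) (0, 8.0927) (0, 0) (15, 0) (15, 19.1836)]  |A|=206.2616
4. ⊥bis P1·P3 via (11.25,10.16): [(4.7306, 11.663) (0, 8.0927) (0, 0) (15, 0) (15, 9.2955)]  |A|=154.3435
5. canonical 5-gon: [(4.7306, 11.663) (0, 8.0927) (0, 0) (15, 0) (15, 9.2955)]
6. shoelace: 154.3435

Area of P1's cell: 154.3435 (5 vertices)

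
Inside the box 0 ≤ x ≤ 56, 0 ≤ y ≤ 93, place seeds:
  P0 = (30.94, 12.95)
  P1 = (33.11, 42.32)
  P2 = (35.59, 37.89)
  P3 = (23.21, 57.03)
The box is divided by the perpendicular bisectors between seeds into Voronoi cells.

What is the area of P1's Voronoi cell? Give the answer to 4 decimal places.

Area of P1's cell: 663.2502

1. box [0,56]×[0,93]: [(0, 0) (56, 0) (56, 93) (0, 93)]
2. ⊥bis P1·P0 via (32.025,27.635): [(0, 30.0012) (56, 25.8636) (56, 93) (0, 93)]  |A|=3643.7863
3. ⊥bis P1·P2 via (34.35,40.105): [(0, 30.0012) (14.401, 28.9371) (56, 52.2251) (56, 93) (0, 93)]  |A|=3095.4804
4. ⊥bis P1·P3 via (28.16,49.675): [(0, 30.723) (0, 30.0012) (14.401, 28.9371) (56, 52.2251) (56, 68.4116)]  |A|=663.2502
5. canonical 5-gon: [(0, 30.723) (0, 30.0012) (14.401, 28.9371) (56, 52.2251) (56, 68.4116)]
6. shoelace: 663.2502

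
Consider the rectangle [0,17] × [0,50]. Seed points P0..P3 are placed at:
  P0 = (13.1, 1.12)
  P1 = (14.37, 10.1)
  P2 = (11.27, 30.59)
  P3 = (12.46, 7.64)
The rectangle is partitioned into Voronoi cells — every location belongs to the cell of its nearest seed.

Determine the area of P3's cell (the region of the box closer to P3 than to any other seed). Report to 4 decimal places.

1. box [0,17]×[0,50]: [(0, 0) (17, 0) (17, 50) (0, 50)]
2. ⊥bis P3·P0 via (12.78,4.38): [(0, 3.1255) (17, 4.7942) (17, 50) (0, 50)]  |A|=782.6821
3. ⊥bis P3·P1 via (13.415,8.87): [(0, 19.2857) (0, 3.1255) (17, 4.7942) (17, 6.0865)]  |A|=148.3461
4. ⊥bis P3·P2 via (11.865,19.115): [(0.9489, 18.549) (0, 18.4998) (0, 3.1255) (17, 4.7942) (17, 6.0865)]  |A|=147.9732
5. canonical 5-gon: [(0.9489, 18.549) (0, 18.4998) (0, 3.1255) (17, 4.7942) (17, 6.0865)]
6. shoelace: 147.9732

Area of P3's cell: 147.9732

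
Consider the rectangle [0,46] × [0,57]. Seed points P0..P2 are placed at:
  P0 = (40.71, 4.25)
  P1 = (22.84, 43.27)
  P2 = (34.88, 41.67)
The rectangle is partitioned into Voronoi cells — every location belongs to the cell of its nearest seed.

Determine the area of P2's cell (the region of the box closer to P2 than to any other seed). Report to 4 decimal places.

Area of P2's cell: 600.0357

1. box [0,46]×[0,57]: [(0, 0) (46, 0) (46, 57) (0, 57)]
2. ⊥bis P2·P0 via (37.795,22.96): [(0, 17.0716) (46, 24.2383) (46, 57) (0, 57)]  |A|=1671.8722
3. ⊥bis P2·P1 via (28.86,42.47): [(26.0236, 21.126) (46, 24.2383) (46, 57) (30.7909, 57)]  |A|=600.0357
4. canonical 4-gon: [(26.0236, 21.126) (46, 24.2383) (46, 57) (30.7909, 57)]
5. shoelace: 600.0357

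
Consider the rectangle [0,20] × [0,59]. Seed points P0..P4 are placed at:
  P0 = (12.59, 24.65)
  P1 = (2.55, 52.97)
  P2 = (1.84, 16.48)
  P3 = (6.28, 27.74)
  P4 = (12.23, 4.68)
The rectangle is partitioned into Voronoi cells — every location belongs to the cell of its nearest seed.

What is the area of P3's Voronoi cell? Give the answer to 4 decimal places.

1. box [0,20]×[0,59]: [(0, 0) (20, 0) (20, 59) (0, 59)]
2. ⊥bis P3·P0 via (9.435,26.195): [(0, 6.9281) (20, 47.7695) (20, 59) (0, 59)]  |A|=633.0246
3. ⊥bis P3·P1 via (4.415,40.355): [(0, 39.7023) (0, 6.9281) (17.3021, 42.2602)]  |A|=283.5319
4. ⊥bis P3·P2 via (4.06,22.11): [(0, 39.7023) (0, 23.7109) (6.8884, 20.9947) (17.3021, 42.2602)]  |A|=225.7282
5. ⊥bis P3·P4 via (9.255,16.21): [(0, 39.7023) (0, 23.7109) (6.8884, 20.9947) (17.3021, 42.2602)]  |A|=225.7282
6. canonical 4-gon: [(0, 39.7023) (0, 23.7109) (6.8884, 20.9947) (17.3021, 42.2602)]
7. shoelace: 225.7282

Area of P3's cell: 225.7282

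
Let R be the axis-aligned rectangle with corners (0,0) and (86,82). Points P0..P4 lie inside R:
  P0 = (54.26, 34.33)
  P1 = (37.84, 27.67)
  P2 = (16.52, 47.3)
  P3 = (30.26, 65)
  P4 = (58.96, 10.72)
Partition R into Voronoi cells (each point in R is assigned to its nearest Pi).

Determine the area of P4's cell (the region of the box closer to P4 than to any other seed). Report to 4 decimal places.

Area of P4's cell: 1072.6829

1. box [0,86]×[0,82]: [(0, 0) (86, 0) (86, 82) (0, 82)]
2. ⊥bis P4·P0 via (56.61,22.525): [(0, 11.2557) (0, 0) (86, 0) (86, 28.3756)]  |A|=1704.1486
3. ⊥bis P4·P1 via (48.4,19.195): [(50.0196, 21.2131) (32.9949, 0) (86, 0) (86, 28.3756)]  |A|=1072.6829
4. ⊥bis P4·P2 via (37.74,29.01): [(50.0196, 21.2131) (32.9949, 0) (86, 0) (86, 28.3756)]  |A|=1072.6829
5. ⊥bis P4·P3 via (44.61,37.86): [(50.0196, 21.2131) (32.9949, 0) (86, 0) (86, 28.3756)]  |A|=1072.6829
6. canonical 4-gon: [(50.0196, 21.2131) (32.9949, 0) (86, 0) (86, 28.3756)]
7. shoelace: 1072.6829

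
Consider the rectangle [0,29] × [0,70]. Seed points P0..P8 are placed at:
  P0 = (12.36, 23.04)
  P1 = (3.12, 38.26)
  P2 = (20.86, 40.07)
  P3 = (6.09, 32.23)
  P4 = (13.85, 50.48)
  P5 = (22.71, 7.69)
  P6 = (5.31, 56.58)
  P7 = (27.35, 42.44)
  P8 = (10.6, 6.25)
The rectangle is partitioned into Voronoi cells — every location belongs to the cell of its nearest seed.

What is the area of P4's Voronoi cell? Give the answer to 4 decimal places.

1. box [0,29]×[0,70]: [(0, 0) (29, 0) (29, 70) (0, 70)]
2. ⊥bis P4·P0 via (13.105,36.76): [(0, 37.4716) (29, 35.8969) (29, 70) (0, 70)]  |A|=966.1567
3. ⊥bis P4·P1 via (8.485,44.37): [(0, 51.8204) (17.4185, 36.5258) (29, 35.8969) (29, 70) (0, 70)]  |A|=841.1894
4. ⊥bis P4·P2 via (17.355,45.275): [(0, 51.8204) (11.7516, 41.5017) (29, 53.1166) (29, 70) (0, 70)]  |A|=665.6503
5. ⊥bis P4·P3 via (9.97,41.355): [(0, 51.8204) (11.7516, 41.5017) (29, 53.1166) (29, 70) (0, 70)]  |A|=665.6503
6. ⊥bis P4·P5 via (18.28,29.085): [(0, 51.8204) (11.7516, 41.5017) (29, 53.1166) (29, 70) (0, 70)]  |A|=665.6503
7. ⊥bis P4·P6 via (9.58,53.53): [(5.137, 47.3098) (11.7516, 41.5017) (29, 53.1166) (29, 70) (21.3443, 70)]  |A|=376.8029
8. ⊥bis P4·P7 via (20.6,46.46): [(5.137, 47.3098) (11.7516, 41.5017) (21.5945, 48.1298) (29, 60.5645) (29, 70) (21.3443, 70)]  |A|=349.2253
9. ⊥bis P4·P8 via (12.225,28.365): [(5.137, 47.3098) (11.7516, 41.5017) (21.5945, 48.1298) (29, 60.5645) (29, 70) (21.3443, 70)]  |A|=349.2253
10. canonical 6-gon: [(5.137, 47.3098) (11.7516, 41.5017) (21.5945, 48.1298) (29, 60.5645) (29, 70) (21.3443, 70)]
11. shoelace: 349.2253

Area of P4's cell: 349.2253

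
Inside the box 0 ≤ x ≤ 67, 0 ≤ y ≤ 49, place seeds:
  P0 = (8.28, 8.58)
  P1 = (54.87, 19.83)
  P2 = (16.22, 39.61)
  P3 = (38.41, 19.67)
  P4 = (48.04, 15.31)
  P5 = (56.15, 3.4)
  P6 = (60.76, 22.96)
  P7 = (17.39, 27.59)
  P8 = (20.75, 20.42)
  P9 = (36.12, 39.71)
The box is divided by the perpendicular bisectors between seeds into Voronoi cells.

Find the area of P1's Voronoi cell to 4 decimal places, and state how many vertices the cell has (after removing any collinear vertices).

Area of P1's cell: 168.9319 (5 vertices)

1. box [0,67]×[0,49]: [(0, 0) (67, 0) (67, 49) (0, 49)]
2. ⊥bis P1·P0 via (31.575,14.205): [(35.0051, 0) (67, 0) (67, 49) (23.1731, 49)]  |A|=1857.6348
3. ⊥bis P1·P2 via (35.545,29.72): [(30.3023, 19.4758) (35.0051, 0) (67, 0) (67, 49) (45.412, 49)]  |A|=1529.3421
4. ⊥bis P1·P3 via (46.64,19.75): [(46.832, 0) (67, 0) (67, 49) (46.3557, 49)]  |A|=999.9025
5. ⊥bis P1·P4 via (51.455,17.57): [(46.5897, 24.9217) (63.0826, 0) (67, 0) (67, 49) (46.3557, 49)]  |A|=797.4059
6. ⊥bis P1·P5 via (55.51,11.615): [(46.5897, 24.9217) (55.4015, 11.6065) (67, 12.5101) (67, 49) (46.3557, 49)]  |A|=702.1228
7. ⊥bis P1·P6 via (57.815,21.395): [(46.4155, 42.8465) (46.5897, 24.9217) (55.4015, 11.6065) (62.7139, 12.1762)]  |A|=194.5938
8. ⊥bis P1·P7 via (36.13,23.71): [(46.4155, 42.8465) (46.5897, 24.9217) (55.4015, 11.6065) (62.7139, 12.1762)]  |A|=194.5938
9. ⊥bis P1·P8 via (37.81,20.125): [(46.4155, 42.8465) (46.5897, 24.9217) (55.4015, 11.6065) (62.7139, 12.1762)]  |A|=194.5938
10. ⊥bis P1·P9 via (45.495,29.77): [(50.7371, 34.7141) (46.5331, 30.7491) (46.5897, 24.9217) (55.4015, 11.6065) (62.7139, 12.1762)]  |A|=168.9319
11. canonical 5-gon: [(50.7371, 34.7141) (46.5331, 30.7491) (46.5897, 24.9217) (55.4015, 11.6065) (62.7139, 12.1762)]
12. shoelace: 168.9319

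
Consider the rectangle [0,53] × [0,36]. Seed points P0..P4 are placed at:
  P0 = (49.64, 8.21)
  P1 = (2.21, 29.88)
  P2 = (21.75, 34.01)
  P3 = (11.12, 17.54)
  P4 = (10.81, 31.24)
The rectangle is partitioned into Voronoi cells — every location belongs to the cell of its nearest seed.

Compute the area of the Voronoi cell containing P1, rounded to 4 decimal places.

Area of P1's cell: 97.1363

1. box [0,53]×[0,36]: [(0, 0) (53, 0) (53, 36) (0, 36)]
2. ⊥bis P1·P0 via (25.925,19.045): [(0, 0) (17.2236, 0) (33.6715, 36) (0, 36)]  |A|=916.112
3. ⊥bis P1·P2 via (11.98,31.945): [(0, 0) (17.2236, 0) (18.2549, 2.2571) (11.1229, 36) (0, 36)]  |A|=535.6854
4. ⊥bis P1·P3 via (6.665,23.71): [(0, 18.8976) (12.7864, 28.1299) (11.1229, 36) (0, 36)]  |A|=153.1082
5. ⊥bis P1·P4 via (6.51,30.56): [(0, 18.8976) (7.4981, 24.3116) (5.6497, 36) (0, 36)]  |A|=97.1363
6. canonical 4-gon: [(0, 18.8976) (7.4981, 24.3116) (5.6497, 36) (0, 36)]
7. shoelace: 97.1363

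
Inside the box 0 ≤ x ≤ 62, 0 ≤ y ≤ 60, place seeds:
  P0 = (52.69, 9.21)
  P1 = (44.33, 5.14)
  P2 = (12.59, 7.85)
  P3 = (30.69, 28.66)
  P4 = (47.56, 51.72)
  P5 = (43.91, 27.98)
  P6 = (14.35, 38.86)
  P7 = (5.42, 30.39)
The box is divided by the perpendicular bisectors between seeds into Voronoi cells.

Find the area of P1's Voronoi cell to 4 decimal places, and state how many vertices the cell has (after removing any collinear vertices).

1. box [0,62]×[0,60]: [(0, 0) (62, 0) (62, 60) (0, 60)]
2. ⊥bis P1·P0 via (48.51,7.175): [(0, 0) (52.0031, 0) (22.7926, 60) (0, 60)]  |A|=2243.8697
3. ⊥bis P1·P2 via (28.46,6.495): [(27.9054, 0) (52.0031, 0) (31.501, 42.1123)]  |A|=507.4036
4. ⊥bis P1·P3 via (37.51,16.9): [(28.9232, 11.9202) (27.9054, 0) (52.0031, 0) (42.396, 19.7335)]  |A|=314.0891
5. ⊥bis P1·P4 via (45.945,28.43): [(28.9232, 11.9202) (27.9054, 0) (52.0031, 0) (42.396, 19.7335)]  |A|=314.0891
6. ⊥bis P1·P5 via (44.12,16.56): [(36.6881, 16.4233) (28.9232, 11.9202) (27.9054, 0) (52.0031, 0) (43.9426, 16.5567)]  |A|=302.4629
7. ⊥bis P1·P6 via (29.34,22): [(36.6881, 16.4233) (28.9232, 11.9202) (27.9054, 0) (52.0031, 0) (43.9426, 16.5567)]  |A|=302.4629
8. ⊥bis P1·P7 via (24.875,17.765): [(36.6881, 16.4233) (28.9232, 11.9202) (27.9054, 0) (52.0031, 0) (43.9426, 16.5567)]  |A|=302.4629
9. canonical 5-gon: [(36.6881, 16.4233) (28.9232, 11.9202) (27.9054, 0) (52.0031, 0) (43.9426, 16.5567)]
10. shoelace: 302.4629

Area of P1's cell: 302.4629 (5 vertices)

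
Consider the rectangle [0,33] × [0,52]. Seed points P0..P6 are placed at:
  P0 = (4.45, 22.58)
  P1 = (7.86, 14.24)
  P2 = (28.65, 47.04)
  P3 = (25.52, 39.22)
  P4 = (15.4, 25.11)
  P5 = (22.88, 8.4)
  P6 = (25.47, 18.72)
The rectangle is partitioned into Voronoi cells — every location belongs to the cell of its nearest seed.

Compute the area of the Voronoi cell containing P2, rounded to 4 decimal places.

1. box [0,33]×[0,52]: [(0, 0) (33, 0) (33, 52) (0, 52)]
2. ⊥bis P2·P0 via (16.55,34.81): [(0, 51.1841) (33, 18.5349) (33, 52) (0, 52)]  |A|=565.6375
3. ⊥bis P2·P1 via (18.255,30.64): [(0, 51.1841) (25.2393, 26.2131) (33, 21.294) (33, 52) (0, 52)]  |A|=554.9311
4. ⊥bis P2·P3 via (27.085,43.13): [(33, 40.7625) (33, 52) (4.9242, 52)]  |A|=157.7513
5. ⊥bis P2·P4 via (22.025,36.075): [(33, 40.7625) (33, 52) (4.9242, 52)]  |A|=157.7513
6. ⊥bis P2·P5 via (25.765,27.72): [(33, 40.7625) (33, 52) (4.9242, 52)]  |A|=157.7513
7. ⊥bis P2·P6 via (27.06,32.88): [(33, 40.7625) (33, 52) (4.9242, 52)]  |A|=157.7513
8. canonical 3-gon: [(33, 40.7625) (33, 52) (4.9242, 52)]
9. shoelace: 157.7513

Area of P2's cell: 157.7513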